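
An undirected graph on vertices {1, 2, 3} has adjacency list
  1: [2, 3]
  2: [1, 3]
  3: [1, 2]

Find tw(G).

2

A width-2 tree decomposition is:
Bags: B1 = {1, 2, 3}
Tree: (single bag)
A single bag containing all 3 vertices is trivially a valid decomposition of width 2. On the other hand G contains the 3-clique {1, 2, 3}. A clique must lie in a single bag of any decomposition, so no decomposition can have width below 2. The upper and lower bounds meet at 2, so that is the treewidth.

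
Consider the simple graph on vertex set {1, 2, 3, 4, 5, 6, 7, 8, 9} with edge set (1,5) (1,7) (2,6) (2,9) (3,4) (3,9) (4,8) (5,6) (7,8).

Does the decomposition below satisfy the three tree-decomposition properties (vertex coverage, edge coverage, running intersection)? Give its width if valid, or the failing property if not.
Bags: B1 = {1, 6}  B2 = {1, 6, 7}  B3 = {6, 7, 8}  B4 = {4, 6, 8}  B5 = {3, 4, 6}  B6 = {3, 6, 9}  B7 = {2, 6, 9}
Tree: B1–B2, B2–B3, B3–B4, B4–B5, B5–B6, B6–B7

No — vertex 5 appears in no bag.

A tree decomposition must satisfy three properties: every vertex lies in some bag; for every edge, both endpoints lie together in some bag; and for every vertex, the bags containing it form a connected subtree. Here vertex 5 appears in no bag, so the decomposition is invalid.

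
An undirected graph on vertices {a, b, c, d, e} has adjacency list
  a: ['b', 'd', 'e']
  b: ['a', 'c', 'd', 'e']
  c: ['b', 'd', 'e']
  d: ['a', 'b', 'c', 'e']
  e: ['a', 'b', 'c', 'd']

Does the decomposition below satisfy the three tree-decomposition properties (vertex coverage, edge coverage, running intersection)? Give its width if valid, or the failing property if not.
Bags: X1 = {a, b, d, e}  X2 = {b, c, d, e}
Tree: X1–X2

Yes; width 3.

Vertex coverage: the bags together contain {a, b, c, d, e}, the full vertex set. Edge coverage: each edge of G has both endpoints in at least one bag. Running intersection: for every vertex, the bags containing it form a connected subtree. All three properties hold, so this is a valid tree decomposition of width max|bag| − 1 = 3, and hence tw(G) ≤ 3.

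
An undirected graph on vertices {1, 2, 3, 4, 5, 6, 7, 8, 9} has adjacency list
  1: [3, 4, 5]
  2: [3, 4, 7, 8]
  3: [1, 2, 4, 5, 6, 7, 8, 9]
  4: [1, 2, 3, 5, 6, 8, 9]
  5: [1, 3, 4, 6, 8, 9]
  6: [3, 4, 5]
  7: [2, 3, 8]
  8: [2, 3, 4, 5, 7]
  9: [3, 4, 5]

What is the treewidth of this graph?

3

A width-3 tree decomposition is:
Bags: B1 = {3, 4, 5, 6}  B2 = {3, 4, 5, 8}  B3 = {2, 3, 4, 8}  B4 = {1, 3, 4, 5}  B5 = {2, 3, 7, 8}  B6 = {3, 4, 5, 9}
Tree: B1–B2, B2–B3, B2–B4, B3–B5, B1–B6
Each bag holds 4 vertices, so the decomposition has width 3, which upper-bounds the treewidth. Conversely, {2, 3, 4, 8} is a clique of size 4, and the vertices of any clique must share a bag in every tree decomposition; so some bag has ≥ 4 vertices and tw(G) ≥ 3. Hence tw(G) = 3 exactly.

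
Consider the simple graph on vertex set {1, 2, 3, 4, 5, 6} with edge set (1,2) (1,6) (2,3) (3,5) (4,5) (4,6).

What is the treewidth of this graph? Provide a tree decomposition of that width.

Treewidth 2.
One optimal decomposition is:
Bags: B1 = {1, 2, 3}  B2 = {1, 3, 6}  B3 = {3, 4, 6}  B4 = {3, 4, 5}
Tree: B1–B2, B2–B3, B3–B4

Each bag holds 3 vertices, so the decomposition has width 2, which upper-bounds the treewidth. The edges 3–2–1–6–4–5–3 form a cycle, so G is not a tree and its treewidth is at least 2. Therefore the treewidth is 2.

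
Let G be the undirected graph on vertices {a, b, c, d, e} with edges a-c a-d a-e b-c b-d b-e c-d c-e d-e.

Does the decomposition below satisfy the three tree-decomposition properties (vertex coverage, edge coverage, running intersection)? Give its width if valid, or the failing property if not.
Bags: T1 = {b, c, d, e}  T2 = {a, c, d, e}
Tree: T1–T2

Yes; width 3.

Every vertex of G appears in some bag (union = {a, b, c, d, e}); every edge is covered by a bag; and for each vertex v the set of bags containing v is connected in the bag tree. The decomposition is therefore valid. The largest bag has 4 vertices, so the width is 3.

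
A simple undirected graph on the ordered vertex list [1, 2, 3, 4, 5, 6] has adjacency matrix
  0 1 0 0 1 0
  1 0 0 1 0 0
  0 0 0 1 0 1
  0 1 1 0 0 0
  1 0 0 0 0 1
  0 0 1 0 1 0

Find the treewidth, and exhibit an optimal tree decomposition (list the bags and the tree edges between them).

Every bag has size at most 3, so the width is 3 − 1 = 2 and tw(G) ≤ 2. The edges 6–5–1–2–4–3–6 form a cycle, so G is not a tree and its treewidth is at least 2. The upper and lower bounds meet at 2, so that is the treewidth.

Treewidth 2.
Bags: B1 = {1, 5, 6}  B2 = {1, 2, 6}  B3 = {2, 4, 6}  B4 = {3, 4, 6}
Tree: B1–B2, B2–B3, B3–B4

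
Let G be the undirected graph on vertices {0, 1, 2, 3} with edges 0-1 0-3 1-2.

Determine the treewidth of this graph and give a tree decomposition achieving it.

Each bag holds 2 vertices, so the decomposition has width 1, which upper-bounds the treewidth. Since G has at least one edge (e.g. 0–1), it is not an edgeless graph, so tw(G) ≥ 1. Hence tw(G) = 1 exactly.

Treewidth 1.
Bags: B1 = {0, 1}  B2 = {0, 3}  B3 = {1, 2}
Tree: B1–B2, B1–B3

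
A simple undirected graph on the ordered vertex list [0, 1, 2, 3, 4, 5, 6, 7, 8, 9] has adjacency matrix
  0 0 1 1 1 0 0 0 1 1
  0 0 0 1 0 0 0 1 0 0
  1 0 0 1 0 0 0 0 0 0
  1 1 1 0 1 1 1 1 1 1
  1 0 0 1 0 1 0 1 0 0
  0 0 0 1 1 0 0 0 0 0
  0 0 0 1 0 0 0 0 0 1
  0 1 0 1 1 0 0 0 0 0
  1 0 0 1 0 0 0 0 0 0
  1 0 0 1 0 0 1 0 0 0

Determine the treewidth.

2

A width-2 tree decomposition is:
Bags: B1 = {0, 3, 4}  B2 = {0, 3, 9}  B3 = {3, 4, 7}  B4 = {0, 3, 8}  B5 = {3, 6, 9}  B6 = {0, 2, 3}  B7 = {3, 4, 5}  B8 = {1, 3, 7}
Tree: B1–B2, B1–B3, B2–B4, B2–B5, B4–B6, B3–B7, B3–B8
The largest bag has 3 vertices, giving width 2; this decomposition certifies tw(G) ≤ 2. On the other hand G contains the 3-clique {0, 3, 8}. A clique must lie in a single bag of any decomposition, so no decomposition can have width below 2. The upper and lower bounds meet at 2, so that is the treewidth.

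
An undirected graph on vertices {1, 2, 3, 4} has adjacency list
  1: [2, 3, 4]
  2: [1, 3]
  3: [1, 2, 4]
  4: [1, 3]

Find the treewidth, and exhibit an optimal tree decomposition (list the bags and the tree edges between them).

The largest bag has 3 vertices, giving width 2; this decomposition certifies tw(G) ≤ 2. For the lower bound, the 3 vertices {1, 2, 3} are pairwise adjacent, and any tree decomposition puts a clique entirely inside one bag — forcing width ≥ 2. Combining the bounds, tw(G) = 2.

Treewidth 2.
Bags: B1 = {1, 2, 3}  B2 = {1, 3, 4}
Tree: B1–B2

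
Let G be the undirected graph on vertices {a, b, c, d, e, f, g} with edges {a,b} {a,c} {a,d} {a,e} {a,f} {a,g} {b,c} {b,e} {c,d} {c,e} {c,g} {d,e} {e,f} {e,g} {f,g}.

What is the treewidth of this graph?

A width-3 tree decomposition is:
Bags: B1 = {a, c, e, g}  B2 = {a, e, f, g}  B3 = {a, b, c, e}  B4 = {a, c, d, e}
Tree: B1–B2, B1–B3, B1–B4
The largest bag has 4 vertices, giving width 3; this decomposition certifies tw(G) ≤ 3. On the other hand G contains the 4-clique {a, c, d, e}. A clique must lie in a single bag of any decomposition, so no decomposition can have width below 3. The upper and lower bounds meet at 3, so that is the treewidth.

3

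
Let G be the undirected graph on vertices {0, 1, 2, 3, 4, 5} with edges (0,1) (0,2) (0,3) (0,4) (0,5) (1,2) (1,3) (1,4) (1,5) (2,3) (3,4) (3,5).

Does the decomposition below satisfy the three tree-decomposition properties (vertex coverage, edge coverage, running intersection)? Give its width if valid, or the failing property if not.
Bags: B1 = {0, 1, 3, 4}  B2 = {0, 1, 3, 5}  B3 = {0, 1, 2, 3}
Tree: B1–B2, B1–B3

Checking the three conditions: (i) the bags cover all of {0, 1, 2, 3, 4, 5}; (ii) for each edge, some bag contains both endpoints; (iii) the bags containing any fixed vertex form a subtree. All hold, so the decomposition is valid with width 4 − 1 = 3.

Yes; width 3.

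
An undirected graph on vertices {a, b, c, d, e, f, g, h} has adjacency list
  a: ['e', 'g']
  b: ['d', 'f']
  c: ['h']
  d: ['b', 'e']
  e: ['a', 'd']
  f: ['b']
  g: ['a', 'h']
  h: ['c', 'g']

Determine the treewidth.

A width-1 tree decomposition is:
Bags: B1 = {c, h}  B2 = {g, h}  B3 = {a, g}  B4 = {a, e}  B5 = {d, e}  B6 = {b, d}  B7 = {b, f}
Tree: B1–B2, B2–B3, B3–B4, B4–B5, B5–B6, B6–B7
Every bag has size at most 2, so the width is 2 − 1 = 1 and tw(G) ≤ 1. G has an edge, so its treewidth is at least 1. Therefore the treewidth is 1.

1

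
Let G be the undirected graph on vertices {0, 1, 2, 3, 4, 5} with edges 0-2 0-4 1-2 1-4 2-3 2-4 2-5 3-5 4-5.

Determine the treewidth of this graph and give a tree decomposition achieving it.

The largest bag has 3 vertices, giving width 2; this decomposition certifies tw(G) ≤ 2. On the other hand G contains the 3-clique {2, 3, 5}. A clique must lie in a single bag of any decomposition, so no decomposition can have width below 2. Combining the bounds, tw(G) = 2.

Treewidth 2.
One optimal decomposition is:
Bags: B1 = {1, 2, 4}  B2 = {0, 2, 4}  B3 = {2, 4, 5}  B4 = {2, 3, 5}
Tree: B1–B2, B2–B3, B3–B4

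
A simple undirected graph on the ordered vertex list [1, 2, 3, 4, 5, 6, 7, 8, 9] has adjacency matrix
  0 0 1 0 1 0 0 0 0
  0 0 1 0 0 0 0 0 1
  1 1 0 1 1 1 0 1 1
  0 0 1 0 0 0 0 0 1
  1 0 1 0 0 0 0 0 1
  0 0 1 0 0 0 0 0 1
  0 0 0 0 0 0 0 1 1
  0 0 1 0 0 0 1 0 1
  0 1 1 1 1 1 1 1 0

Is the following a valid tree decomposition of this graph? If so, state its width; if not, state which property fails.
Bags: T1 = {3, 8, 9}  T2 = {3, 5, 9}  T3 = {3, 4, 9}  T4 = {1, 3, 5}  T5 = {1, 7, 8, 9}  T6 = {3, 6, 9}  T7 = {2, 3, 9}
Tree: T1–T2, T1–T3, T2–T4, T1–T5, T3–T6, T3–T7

A tree decomposition must satisfy three properties: every vertex lies in some bag; for every edge, both endpoints lie together in some bag; and for every vertex, the bags containing it form a connected subtree. Here bags containing vertex 1 are not connected in the tree, so the decomposition is invalid.

No — bags containing vertex 1 are not connected in the tree.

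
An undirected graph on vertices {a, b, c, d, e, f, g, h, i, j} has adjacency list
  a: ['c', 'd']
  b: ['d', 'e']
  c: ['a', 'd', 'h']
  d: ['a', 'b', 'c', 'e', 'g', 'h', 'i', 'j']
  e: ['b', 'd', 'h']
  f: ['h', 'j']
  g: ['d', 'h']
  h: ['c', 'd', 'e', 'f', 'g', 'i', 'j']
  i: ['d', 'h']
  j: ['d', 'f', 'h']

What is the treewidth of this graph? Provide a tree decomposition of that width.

Treewidth 2.
Bags: B1 = {d, g, h}  B2 = {d, h, j}  B3 = {d, e, h}  B4 = {c, d, h}  B5 = {d, h, i}  B6 = {b, d, e}  B7 = {a, c, d}  B8 = {f, h, j}
Tree: B1–B2, B1–B3, B1–B4, B3–B5, B3–B6, B4–B7, B2–B8

The largest bag has 3 vertices, giving width 2; this decomposition certifies tw(G) ≤ 2. For the lower bound, the 3 vertices {d, g, h} are pairwise adjacent, and any tree decomposition puts a clique entirely inside one bag — forcing width ≥ 2. Therefore the treewidth is 2.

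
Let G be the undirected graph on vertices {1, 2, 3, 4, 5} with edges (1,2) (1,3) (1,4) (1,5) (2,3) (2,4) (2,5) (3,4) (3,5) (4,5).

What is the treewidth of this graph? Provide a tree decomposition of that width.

Treewidth 4.
One such decomposition:
Bags: B1 = {1, 2, 3, 4, 5}
Tree: (single bag)

A single bag containing all 5 vertices is trivially a valid decomposition of width 4. For the lower bound, the 5 vertices {1, 2, 3, 4, 5} are pairwise adjacent, and any tree decomposition puts a clique entirely inside one bag — forcing width ≥ 4. Combining the bounds, tw(G) = 4.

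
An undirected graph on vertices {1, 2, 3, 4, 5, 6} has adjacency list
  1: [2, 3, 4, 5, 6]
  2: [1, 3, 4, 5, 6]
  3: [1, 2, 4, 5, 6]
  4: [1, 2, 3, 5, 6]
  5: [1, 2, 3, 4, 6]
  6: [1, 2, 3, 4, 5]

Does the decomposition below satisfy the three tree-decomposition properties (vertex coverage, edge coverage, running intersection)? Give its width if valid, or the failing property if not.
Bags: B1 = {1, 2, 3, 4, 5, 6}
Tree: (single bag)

Vertex coverage: the bags together contain {1, 2, 3, 4, 5, 6}, the full vertex set. Edge coverage: each edge of G has both endpoints in at least one bag. Running intersection: for every vertex, the bags containing it form a connected subtree. All three properties hold, so this is a valid tree decomposition of width max|bag| − 1 = 5, and hence tw(G) ≤ 5.

Yes; width 5.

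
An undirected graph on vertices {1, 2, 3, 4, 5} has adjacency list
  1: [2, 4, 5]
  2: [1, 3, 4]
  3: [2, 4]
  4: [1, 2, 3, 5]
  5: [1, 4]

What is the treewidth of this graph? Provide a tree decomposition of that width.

The largest bag has 3 vertices, giving width 2; this decomposition certifies tw(G) ≤ 2. Conversely, {1, 2, 4} is a clique of size 3, and the vertices of any clique must share a bag in every tree decomposition; so some bag has ≥ 3 vertices and tw(G) ≥ 2. Combining the bounds, tw(G) = 2.

Treewidth 2.
Bags: B1 = {1, 4, 5}  B2 = {1, 2, 4}  B3 = {2, 3, 4}
Tree: B1–B2, B2–B3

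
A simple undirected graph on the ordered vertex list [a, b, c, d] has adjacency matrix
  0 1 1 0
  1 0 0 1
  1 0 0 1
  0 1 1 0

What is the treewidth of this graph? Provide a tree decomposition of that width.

Each bag holds 3 vertices, so the decomposition has width 2, which upper-bounds the treewidth. The edges b–a–c–d–b form a cycle, so G is not a tree and its treewidth is at least 2. Therefore the treewidth is 2.

Treewidth 2.
One optimal decomposition is:
Bags: B1 = {a, b, c}  B2 = {b, c, d}
Tree: B1–B2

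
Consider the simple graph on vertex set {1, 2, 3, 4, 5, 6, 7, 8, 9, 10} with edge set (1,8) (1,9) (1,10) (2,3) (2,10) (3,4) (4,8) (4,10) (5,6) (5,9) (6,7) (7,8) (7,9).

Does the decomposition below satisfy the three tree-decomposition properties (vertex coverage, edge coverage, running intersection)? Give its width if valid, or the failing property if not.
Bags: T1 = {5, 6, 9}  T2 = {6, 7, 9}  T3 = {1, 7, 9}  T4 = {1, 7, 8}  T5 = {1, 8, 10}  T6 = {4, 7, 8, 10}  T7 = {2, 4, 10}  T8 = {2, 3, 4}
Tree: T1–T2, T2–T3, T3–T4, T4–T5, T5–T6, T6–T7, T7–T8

No — bags containing vertex 7 are not connected in the tree.

A tree decomposition must satisfy three properties: every vertex lies in some bag; for every edge, both endpoints lie together in some bag; and for every vertex, the bags containing it form a connected subtree. Here bags containing vertex 7 are not connected in the tree, so the decomposition is invalid.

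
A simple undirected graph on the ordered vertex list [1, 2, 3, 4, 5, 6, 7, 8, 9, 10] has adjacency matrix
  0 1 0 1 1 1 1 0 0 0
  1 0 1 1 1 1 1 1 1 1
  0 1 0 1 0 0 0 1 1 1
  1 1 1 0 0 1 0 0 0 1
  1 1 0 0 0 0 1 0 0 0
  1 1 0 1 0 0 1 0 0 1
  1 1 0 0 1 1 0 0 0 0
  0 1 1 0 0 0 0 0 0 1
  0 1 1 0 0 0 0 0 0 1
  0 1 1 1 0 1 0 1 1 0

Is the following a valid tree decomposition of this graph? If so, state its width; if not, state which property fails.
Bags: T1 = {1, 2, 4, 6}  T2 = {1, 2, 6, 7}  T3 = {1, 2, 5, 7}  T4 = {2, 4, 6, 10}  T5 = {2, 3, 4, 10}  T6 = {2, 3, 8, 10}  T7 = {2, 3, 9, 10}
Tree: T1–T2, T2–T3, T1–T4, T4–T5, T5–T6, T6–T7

Vertex coverage: the bags together contain {1, 2, 3, 4, 5, 6, 7, 8, 9, 10}, the full vertex set. Edge coverage: each edge of G has both endpoints in at least one bag. Running intersection: for every vertex, the bags containing it form a connected subtree. All three properties hold, so this is a valid tree decomposition of width max|bag| − 1 = 3, and hence tw(G) ≤ 3.

Yes; width 3.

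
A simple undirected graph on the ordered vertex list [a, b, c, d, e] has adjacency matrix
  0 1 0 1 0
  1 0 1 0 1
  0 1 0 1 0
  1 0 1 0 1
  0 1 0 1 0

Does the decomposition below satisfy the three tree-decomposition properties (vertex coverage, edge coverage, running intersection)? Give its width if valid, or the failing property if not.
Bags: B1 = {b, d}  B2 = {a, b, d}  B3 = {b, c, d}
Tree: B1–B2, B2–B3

No — vertex e appears in no bag.

A tree decomposition must satisfy three properties: every vertex lies in some bag; for every edge, both endpoints lie together in some bag; and for every vertex, the bags containing it form a connected subtree. Here vertex e appears in no bag, so the decomposition is invalid.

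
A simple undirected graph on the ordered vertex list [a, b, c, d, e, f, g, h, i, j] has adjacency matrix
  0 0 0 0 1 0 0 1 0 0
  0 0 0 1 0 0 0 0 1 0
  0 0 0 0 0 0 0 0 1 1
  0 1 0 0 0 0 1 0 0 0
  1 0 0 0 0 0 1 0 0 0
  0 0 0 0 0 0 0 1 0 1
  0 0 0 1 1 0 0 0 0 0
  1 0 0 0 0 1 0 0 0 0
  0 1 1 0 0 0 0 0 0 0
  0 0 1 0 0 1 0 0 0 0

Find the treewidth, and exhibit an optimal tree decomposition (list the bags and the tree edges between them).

Treewidth 2.
Bags: B1 = {a, f, h}  B2 = {a, f, j}  B3 = {a, c, j}  B4 = {a, c, i}  B5 = {a, b, i}  B6 = {a, b, d}  B7 = {a, d, g}  B8 = {a, e, g}
Tree: B1–B2, B2–B3, B3–B4, B4–B5, B5–B6, B6–B7, B7–B8

The largest bag has 3 vertices, giving width 2; this decomposition certifies tw(G) ≤ 2. The edges a–h–f–j–c–i–b–d–g–e–a form a cycle, so G is not a tree and its treewidth is at least 2. Combining the bounds, tw(G) = 2.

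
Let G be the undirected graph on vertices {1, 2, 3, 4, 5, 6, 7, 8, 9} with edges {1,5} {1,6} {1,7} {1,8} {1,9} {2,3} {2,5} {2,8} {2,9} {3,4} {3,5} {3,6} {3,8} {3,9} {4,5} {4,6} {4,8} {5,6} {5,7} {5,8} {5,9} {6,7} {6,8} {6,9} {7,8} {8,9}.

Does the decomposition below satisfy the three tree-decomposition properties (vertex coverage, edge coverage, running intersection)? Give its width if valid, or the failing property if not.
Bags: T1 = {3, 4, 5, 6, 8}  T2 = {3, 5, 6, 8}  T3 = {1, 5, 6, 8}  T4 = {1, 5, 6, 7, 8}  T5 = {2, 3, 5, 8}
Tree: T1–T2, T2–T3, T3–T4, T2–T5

No — vertex 9 appears in no bag.

A tree decomposition must satisfy three properties: every vertex lies in some bag; for every edge, both endpoints lie together in some bag; and for every vertex, the bags containing it form a connected subtree. Here vertex 9 appears in no bag, so the decomposition is invalid.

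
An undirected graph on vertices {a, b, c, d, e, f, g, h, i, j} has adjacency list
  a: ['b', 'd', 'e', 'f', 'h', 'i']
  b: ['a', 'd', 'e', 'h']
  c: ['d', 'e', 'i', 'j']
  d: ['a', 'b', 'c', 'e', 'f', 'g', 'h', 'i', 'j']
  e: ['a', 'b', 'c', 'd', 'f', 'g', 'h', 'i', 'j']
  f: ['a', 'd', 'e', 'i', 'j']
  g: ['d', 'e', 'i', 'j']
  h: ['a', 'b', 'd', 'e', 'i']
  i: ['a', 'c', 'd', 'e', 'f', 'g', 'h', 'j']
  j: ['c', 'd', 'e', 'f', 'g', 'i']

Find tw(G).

4

A width-4 tree decomposition is:
Bags: B1 = {a, d, e, f, i}  B2 = {a, d, e, h, i}  B3 = {d, e, f, i, j}  B4 = {c, d, e, i, j}  B5 = {d, e, g, i, j}  B6 = {a, b, d, e, h}
Tree: B1–B2, B1–B3, B3–B4, B3–B5, B2–B6
The largest bag has 5 vertices, giving width 4; this decomposition certifies tw(G) ≤ 4. On the other hand G contains the 5-clique {a, b, d, e, h}. A clique must lie in a single bag of any decomposition, so no decomposition can have width below 4. Therefore the treewidth is 4.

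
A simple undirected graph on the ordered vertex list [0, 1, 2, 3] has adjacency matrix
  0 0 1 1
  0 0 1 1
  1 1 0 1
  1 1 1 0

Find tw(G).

2

A width-2 tree decomposition is:
Bags: B1 = {0, 2, 3}  B2 = {1, 2, 3}
Tree: B1–B2
Each bag holds 3 vertices, so the decomposition has width 2, which upper-bounds the treewidth. For the lower bound, the 3 vertices {0, 2, 3} are pairwise adjacent, and any tree decomposition puts a clique entirely inside one bag — forcing width ≥ 2. Hence tw(G) = 2 exactly.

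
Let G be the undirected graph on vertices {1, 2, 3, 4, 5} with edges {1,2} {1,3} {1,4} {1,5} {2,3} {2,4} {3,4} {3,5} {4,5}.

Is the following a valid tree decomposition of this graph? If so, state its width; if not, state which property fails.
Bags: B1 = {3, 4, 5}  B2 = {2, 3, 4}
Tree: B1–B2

No — vertex 1 appears in no bag.

A tree decomposition must satisfy three properties: every vertex lies in some bag; for every edge, both endpoints lie together in some bag; and for every vertex, the bags containing it form a connected subtree. Here vertex 1 appears in no bag, so the decomposition is invalid.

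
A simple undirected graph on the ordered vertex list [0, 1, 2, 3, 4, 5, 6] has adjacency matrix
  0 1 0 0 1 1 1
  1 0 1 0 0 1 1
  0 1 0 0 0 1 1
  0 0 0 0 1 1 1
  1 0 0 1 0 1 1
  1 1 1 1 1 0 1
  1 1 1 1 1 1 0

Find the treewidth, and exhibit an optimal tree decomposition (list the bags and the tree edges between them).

Treewidth 3.
Bags: B1 = {0, 4, 5, 6}  B2 = {0, 1, 5, 6}  B3 = {1, 2, 5, 6}  B4 = {3, 4, 5, 6}
Tree: B1–B2, B2–B3, B1–B4

Each bag holds 4 vertices, so the decomposition has width 3, which upper-bounds the treewidth. For the lower bound, the 4 vertices {0, 1, 5, 6} are pairwise adjacent, and any tree decomposition puts a clique entirely inside one bag — forcing width ≥ 3. The upper and lower bounds meet at 3, so that is the treewidth.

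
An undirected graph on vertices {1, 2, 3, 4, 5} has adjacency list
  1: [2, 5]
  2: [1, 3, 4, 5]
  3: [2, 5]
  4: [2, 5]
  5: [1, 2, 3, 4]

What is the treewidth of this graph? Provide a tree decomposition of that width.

Treewidth 2.
One optimal decomposition is:
Bags: B1 = {2, 3, 5}  B2 = {1, 2, 5}  B3 = {2, 4, 5}
Tree: B1–B2, B2–B3

Each bag holds 3 vertices, so the decomposition has width 2, which upper-bounds the treewidth. Conversely, {1, 2, 5} is a clique of size 3, and the vertices of any clique must share a bag in every tree decomposition; so some bag has ≥ 3 vertices and tw(G) ≥ 2. Combining the bounds, tw(G) = 2.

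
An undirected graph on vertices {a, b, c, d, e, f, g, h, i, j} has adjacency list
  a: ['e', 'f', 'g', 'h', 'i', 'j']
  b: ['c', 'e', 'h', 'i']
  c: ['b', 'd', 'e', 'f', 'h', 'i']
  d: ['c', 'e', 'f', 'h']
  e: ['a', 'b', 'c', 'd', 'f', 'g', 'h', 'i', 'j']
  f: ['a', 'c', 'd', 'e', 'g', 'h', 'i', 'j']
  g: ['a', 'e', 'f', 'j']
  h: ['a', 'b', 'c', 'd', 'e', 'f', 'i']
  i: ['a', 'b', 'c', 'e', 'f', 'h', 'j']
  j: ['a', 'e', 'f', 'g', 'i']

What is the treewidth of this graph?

4

A width-4 tree decomposition is:
Bags: B1 = {c, e, f, h, i}  B2 = {a, e, f, h, i}  B3 = {a, e, f, i, j}  B4 = {a, e, f, g, j}  B5 = {c, d, e, f, h}  B6 = {b, c, e, h, i}
Tree: B1–B2, B2–B3, B3–B4, B1–B5, B1–B6
Every bag has size at most 5, so the width is 5 − 1 = 4 and tw(G) ≤ 4. On the other hand G contains the 5-clique {a, e, f, g, j}. A clique must lie in a single bag of any decomposition, so no decomposition can have width below 4. Combining the bounds, tw(G) = 4.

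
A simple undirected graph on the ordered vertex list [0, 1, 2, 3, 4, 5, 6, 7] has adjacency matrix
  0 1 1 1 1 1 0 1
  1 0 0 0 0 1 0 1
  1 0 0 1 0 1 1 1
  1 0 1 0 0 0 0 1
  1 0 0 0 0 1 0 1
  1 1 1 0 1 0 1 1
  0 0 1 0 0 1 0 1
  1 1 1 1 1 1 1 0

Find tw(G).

3

A width-3 tree decomposition is:
Bags: B1 = {0, 1, 5, 7}  B2 = {0, 2, 5, 7}  B3 = {0, 2, 3, 7}  B4 = {0, 4, 5, 7}  B5 = {2, 5, 6, 7}
Tree: B1–B2, B2–B3, B2–B4, B2–B5
Every bag has size at most 4, so the width is 4 − 1 = 3 and tw(G) ≤ 3. On the other hand G contains the 4-clique {0, 2, 3, 7}. A clique must lie in a single bag of any decomposition, so no decomposition can have width below 3. Therefore the treewidth is 3.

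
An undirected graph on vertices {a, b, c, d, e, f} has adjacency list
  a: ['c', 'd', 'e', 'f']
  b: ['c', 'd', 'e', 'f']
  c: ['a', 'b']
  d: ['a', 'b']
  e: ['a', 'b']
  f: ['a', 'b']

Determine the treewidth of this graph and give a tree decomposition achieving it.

Treewidth 2.
Bags: B1 = {a, b, f}  B2 = {a, b, e}  B3 = {a, b, c}  B4 = {a, b, d}
Tree: B1–B2, B2–B3, B3–B4

Each bag holds 3 vertices, so the decomposition has width 2, which upper-bounds the treewidth. The edges f–a–e–b–f form a cycle, so G is not a tree and its treewidth is at least 2. Therefore the treewidth is 2.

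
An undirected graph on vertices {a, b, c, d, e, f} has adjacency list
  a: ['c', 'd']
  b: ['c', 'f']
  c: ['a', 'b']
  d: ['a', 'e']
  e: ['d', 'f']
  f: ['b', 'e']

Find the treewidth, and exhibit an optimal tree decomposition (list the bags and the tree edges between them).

Treewidth 2.
One optimal decomposition is:
Bags: B1 = {a, d, e}  B2 = {a, c, e}  B3 = {b, c, e}  B4 = {b, e, f}
Tree: B1–B2, B2–B3, B3–B4

Every bag has size at most 3, so the width is 3 − 1 = 2 and tw(G) ≤ 2. Since e–d–a–c–b–f–e is a cycle in G, G is not acyclic. Forests are exactly the graphs of treewidth ≤ 1, so tw(G) ≥ 2. The upper and lower bounds meet at 2, so that is the treewidth.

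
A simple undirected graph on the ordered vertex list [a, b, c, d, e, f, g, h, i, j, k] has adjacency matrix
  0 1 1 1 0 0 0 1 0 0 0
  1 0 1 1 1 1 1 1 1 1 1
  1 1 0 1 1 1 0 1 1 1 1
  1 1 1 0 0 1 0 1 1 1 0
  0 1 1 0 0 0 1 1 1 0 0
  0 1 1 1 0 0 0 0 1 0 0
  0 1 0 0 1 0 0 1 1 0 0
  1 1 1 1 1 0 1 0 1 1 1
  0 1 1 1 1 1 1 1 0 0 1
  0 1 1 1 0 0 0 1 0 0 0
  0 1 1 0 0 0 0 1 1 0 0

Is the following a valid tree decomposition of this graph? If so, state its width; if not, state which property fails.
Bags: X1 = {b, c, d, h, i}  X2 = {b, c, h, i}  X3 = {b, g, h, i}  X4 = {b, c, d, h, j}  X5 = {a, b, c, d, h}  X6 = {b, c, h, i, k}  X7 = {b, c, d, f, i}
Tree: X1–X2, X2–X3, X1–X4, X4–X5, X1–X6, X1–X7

A tree decomposition must satisfy three properties: every vertex lies in some bag; for every edge, both endpoints lie together in some bag; and for every vertex, the bags containing it form a connected subtree. Here vertex e appears in no bag, so the decomposition is invalid.

No — vertex e appears in no bag.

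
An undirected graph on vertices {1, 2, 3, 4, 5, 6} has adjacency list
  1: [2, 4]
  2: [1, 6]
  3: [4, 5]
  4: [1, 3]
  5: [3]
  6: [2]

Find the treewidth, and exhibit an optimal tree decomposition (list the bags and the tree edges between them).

The largest bag has 2 vertices, giving width 1; this decomposition certifies tw(G) ≤ 1. Since G has at least one edge (e.g. 6–2), it is not an edgeless graph, so tw(G) ≥ 1. The upper and lower bounds meet at 1, so that is the treewidth.

Treewidth 1.
One such decomposition:
Bags: B1 = {2, 6}  B2 = {1, 2}  B3 = {1, 4}  B4 = {3, 4}  B5 = {3, 5}
Tree: B1–B2, B2–B3, B3–B4, B4–B5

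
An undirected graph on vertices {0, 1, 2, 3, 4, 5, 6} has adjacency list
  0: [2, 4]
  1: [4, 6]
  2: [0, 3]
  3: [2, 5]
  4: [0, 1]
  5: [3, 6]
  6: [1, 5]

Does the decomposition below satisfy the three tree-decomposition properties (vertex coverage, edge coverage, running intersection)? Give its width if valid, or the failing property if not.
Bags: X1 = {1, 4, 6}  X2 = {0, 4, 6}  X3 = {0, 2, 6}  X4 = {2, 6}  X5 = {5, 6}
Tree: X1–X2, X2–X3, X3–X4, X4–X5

No — vertex 3 appears in no bag.

A tree decomposition must satisfy three properties: every vertex lies in some bag; for every edge, both endpoints lie together in some bag; and for every vertex, the bags containing it form a connected subtree. Here vertex 3 appears in no bag, so the decomposition is invalid.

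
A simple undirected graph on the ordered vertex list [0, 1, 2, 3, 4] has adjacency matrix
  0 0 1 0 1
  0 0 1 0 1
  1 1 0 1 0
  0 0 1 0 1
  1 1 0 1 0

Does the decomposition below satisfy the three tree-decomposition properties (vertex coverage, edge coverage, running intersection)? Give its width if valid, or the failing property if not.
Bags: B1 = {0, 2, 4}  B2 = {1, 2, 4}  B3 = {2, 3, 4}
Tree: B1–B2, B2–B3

Yes; width 2.

Every vertex of G appears in some bag (union = {0, 1, 2, 3, 4}); every edge is covered by a bag; and for each vertex v the set of bags containing v is connected in the bag tree. The decomposition is therefore valid. The largest bag has 3 vertices, so the width is 2.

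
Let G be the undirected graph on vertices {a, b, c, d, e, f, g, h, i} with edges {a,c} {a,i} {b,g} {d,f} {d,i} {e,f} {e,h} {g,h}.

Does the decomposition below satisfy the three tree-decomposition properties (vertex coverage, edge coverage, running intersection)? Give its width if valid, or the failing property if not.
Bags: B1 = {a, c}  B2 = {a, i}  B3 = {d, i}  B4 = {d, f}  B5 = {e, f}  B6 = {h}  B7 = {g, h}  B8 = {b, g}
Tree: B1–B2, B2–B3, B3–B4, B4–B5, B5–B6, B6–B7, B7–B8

No — edge (e,h) lies in no bag.

A tree decomposition must satisfy three properties: every vertex lies in some bag; for every edge, both endpoints lie together in some bag; and for every vertex, the bags containing it form a connected subtree. Here edge (e,h) lies in no bag, so the decomposition is invalid.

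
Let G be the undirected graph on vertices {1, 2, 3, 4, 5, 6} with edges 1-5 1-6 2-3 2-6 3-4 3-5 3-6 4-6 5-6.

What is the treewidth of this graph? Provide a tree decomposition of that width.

Every bag has size at most 3, so the width is 3 − 1 = 2 and tw(G) ≤ 2. For the lower bound, the 3 vertices {1, 5, 6} are pairwise adjacent, and any tree decomposition puts a clique entirely inside one bag — forcing width ≥ 2. Combining the bounds, tw(G) = 2.

Treewidth 2.
One such decomposition:
Bags: B1 = {3, 5, 6}  B2 = {2, 3, 6}  B3 = {3, 4, 6}  B4 = {1, 5, 6}
Tree: B1–B2, B1–B3, B1–B4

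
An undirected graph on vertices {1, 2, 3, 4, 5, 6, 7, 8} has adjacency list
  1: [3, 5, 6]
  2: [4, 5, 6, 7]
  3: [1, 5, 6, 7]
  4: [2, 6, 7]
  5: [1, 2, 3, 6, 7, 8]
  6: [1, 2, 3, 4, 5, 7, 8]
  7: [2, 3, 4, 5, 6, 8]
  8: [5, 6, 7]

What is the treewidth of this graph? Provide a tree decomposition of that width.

The largest bag has 4 vertices, giving width 3; this decomposition certifies tw(G) ≤ 3. Conversely, {2, 4, 6, 7} is a clique of size 4, and the vertices of any clique must share a bag in every tree decomposition; so some bag has ≥ 4 vertices and tw(G) ≥ 3. The upper and lower bounds meet at 3, so that is the treewidth.

Treewidth 3.
Bags: B1 = {1, 3, 5, 6}  B2 = {3, 5, 6, 7}  B3 = {5, 6, 7, 8}  B4 = {2, 5, 6, 7}  B5 = {2, 4, 6, 7}
Tree: B1–B2, B2–B3, B2–B4, B4–B5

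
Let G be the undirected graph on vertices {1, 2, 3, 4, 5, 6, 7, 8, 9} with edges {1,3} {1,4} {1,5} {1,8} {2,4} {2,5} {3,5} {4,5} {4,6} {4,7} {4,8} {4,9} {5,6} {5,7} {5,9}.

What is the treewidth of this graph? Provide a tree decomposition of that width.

The largest bag has 3 vertices, giving width 2; this decomposition certifies tw(G) ≤ 2. On the other hand G contains the 3-clique {1, 3, 5}. A clique must lie in a single bag of any decomposition, so no decomposition can have width below 2. Therefore the treewidth is 2.

Treewidth 2.
One optimal decomposition is:
Bags: B1 = {1, 4, 5}  B2 = {1, 4, 8}  B3 = {4, 5, 7}  B4 = {1, 3, 5}  B5 = {2, 4, 5}  B6 = {4, 5, 6}  B7 = {4, 5, 9}
Tree: B1–B2, B1–B3, B1–B4, B1–B5, B3–B6, B1–B7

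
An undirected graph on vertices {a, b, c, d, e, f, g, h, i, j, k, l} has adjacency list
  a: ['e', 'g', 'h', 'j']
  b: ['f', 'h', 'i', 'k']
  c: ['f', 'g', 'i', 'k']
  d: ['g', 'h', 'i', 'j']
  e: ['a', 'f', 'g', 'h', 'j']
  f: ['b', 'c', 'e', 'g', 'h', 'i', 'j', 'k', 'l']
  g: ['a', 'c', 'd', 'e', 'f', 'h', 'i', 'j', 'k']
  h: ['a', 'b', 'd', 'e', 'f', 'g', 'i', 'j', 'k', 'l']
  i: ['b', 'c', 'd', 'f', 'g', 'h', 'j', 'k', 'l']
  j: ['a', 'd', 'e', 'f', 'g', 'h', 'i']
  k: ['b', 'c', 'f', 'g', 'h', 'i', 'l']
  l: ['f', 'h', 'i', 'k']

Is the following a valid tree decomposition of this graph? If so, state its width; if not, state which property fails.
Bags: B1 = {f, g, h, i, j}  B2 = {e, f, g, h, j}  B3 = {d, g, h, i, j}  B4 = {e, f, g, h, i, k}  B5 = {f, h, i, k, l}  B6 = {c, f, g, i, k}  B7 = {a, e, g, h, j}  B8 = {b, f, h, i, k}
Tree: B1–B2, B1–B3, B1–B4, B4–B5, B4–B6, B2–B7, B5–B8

No — bags containing vertex e are not connected in the tree.

A tree decomposition must satisfy three properties: every vertex lies in some bag; for every edge, both endpoints lie together in some bag; and for every vertex, the bags containing it form a connected subtree. Here bags containing vertex e are not connected in the tree, so the decomposition is invalid.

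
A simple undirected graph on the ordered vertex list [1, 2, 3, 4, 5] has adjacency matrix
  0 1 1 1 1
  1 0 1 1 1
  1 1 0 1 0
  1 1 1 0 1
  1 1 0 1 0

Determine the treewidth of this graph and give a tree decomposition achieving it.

Each bag holds 4 vertices, so the decomposition has width 3, which upper-bounds the treewidth. Conversely, {1, 2, 3, 4} is a clique of size 4, and the vertices of any clique must share a bag in every tree decomposition; so some bag has ≥ 4 vertices and tw(G) ≥ 3. The upper and lower bounds meet at 3, so that is the treewidth.

Treewidth 3.
One optimal decomposition is:
Bags: B1 = {1, 2, 3, 4}  B2 = {1, 2, 4, 5}
Tree: B1–B2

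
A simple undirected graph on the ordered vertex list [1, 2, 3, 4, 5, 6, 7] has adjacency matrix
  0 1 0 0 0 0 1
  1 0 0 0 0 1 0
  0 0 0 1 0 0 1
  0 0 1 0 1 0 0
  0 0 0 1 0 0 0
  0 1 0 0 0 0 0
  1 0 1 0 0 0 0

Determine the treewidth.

1

A width-1 tree decomposition is:
Bags: B1 = {2, 6}  B2 = {1, 2}  B3 = {1, 7}  B4 = {3, 7}  B5 = {3, 4}  B6 = {4, 5}
Tree: B1–B2, B2–B3, B3–B4, B4–B5, B5–B6
The largest bag has 2 vertices, giving width 1; this decomposition certifies tw(G) ≤ 1. G has an edge, so its treewidth is at least 1. Hence tw(G) = 1 exactly.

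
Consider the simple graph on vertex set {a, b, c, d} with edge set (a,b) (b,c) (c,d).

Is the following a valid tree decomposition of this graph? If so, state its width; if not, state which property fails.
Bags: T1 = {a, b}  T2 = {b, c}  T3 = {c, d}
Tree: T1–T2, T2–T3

Yes; width 1.

Checking the three conditions: (i) the bags cover all of {a, b, c, d}; (ii) for each edge, some bag contains both endpoints; (iii) the bags containing any fixed vertex form a subtree. All hold, so the decomposition is valid with width 2 − 1 = 1.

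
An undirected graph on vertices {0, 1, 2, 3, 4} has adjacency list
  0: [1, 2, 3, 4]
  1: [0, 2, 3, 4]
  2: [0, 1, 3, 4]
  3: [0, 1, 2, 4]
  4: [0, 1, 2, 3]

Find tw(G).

A width-4 tree decomposition is:
Bags: B1 = {0, 1, 2, 3, 4}
Tree: (single bag)
A single bag containing all 5 vertices is trivially a valid decomposition of width 4. For the lower bound, the 5 vertices {0, 1, 2, 3, 4} are pairwise adjacent, and any tree decomposition puts a clique entirely inside one bag — forcing width ≥ 4. Therefore the treewidth is 4.

4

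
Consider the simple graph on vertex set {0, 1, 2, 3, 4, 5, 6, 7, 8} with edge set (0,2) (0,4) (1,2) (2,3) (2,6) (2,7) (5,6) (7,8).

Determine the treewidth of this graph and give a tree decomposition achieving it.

Each bag holds 2 vertices, so the decomposition has width 1, which upper-bounds the treewidth. G has an edge, so its treewidth is at least 1. Therefore the treewidth is 1.

Treewidth 1.
One such decomposition:
Bags: B1 = {1, 2}  B2 = {2, 7}  B3 = {2, 6}  B4 = {5, 6}  B5 = {2, 3}  B6 = {0, 2}  B7 = {0, 4}  B8 = {7, 8}
Tree: B1–B2, B2–B3, B3–B4, B2–B5, B2–B6, B6–B7, B2–B8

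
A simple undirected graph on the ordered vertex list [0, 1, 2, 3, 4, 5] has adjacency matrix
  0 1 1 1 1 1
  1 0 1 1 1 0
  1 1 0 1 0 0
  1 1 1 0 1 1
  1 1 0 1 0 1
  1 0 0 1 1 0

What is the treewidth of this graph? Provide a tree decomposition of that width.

Treewidth 3.
One such decomposition:
Bags: B1 = {0, 1, 2, 3}  B2 = {0, 1, 3, 4}  B3 = {0, 3, 4, 5}
Tree: B1–B2, B2–B3

Each bag holds 4 vertices, so the decomposition has width 3, which upper-bounds the treewidth. On the other hand G contains the 4-clique {0, 1, 2, 3}. A clique must lie in a single bag of any decomposition, so no decomposition can have width below 3. Therefore the treewidth is 3.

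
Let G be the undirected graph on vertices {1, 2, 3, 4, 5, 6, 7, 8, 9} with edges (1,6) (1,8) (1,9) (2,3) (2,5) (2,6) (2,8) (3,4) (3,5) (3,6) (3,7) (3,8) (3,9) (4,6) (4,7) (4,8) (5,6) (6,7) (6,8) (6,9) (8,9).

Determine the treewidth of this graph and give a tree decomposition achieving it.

Treewidth 3.
Bags: B1 = {3, 4, 6, 8}  B2 = {3, 4, 6, 7}  B3 = {2, 3, 6, 8}  B4 = {3, 6, 8, 9}  B5 = {2, 3, 5, 6}  B6 = {1, 6, 8, 9}
Tree: B1–B2, B1–B3, B3–B4, B3–B5, B4–B6

The largest bag has 4 vertices, giving width 3; this decomposition certifies tw(G) ≤ 3. Conversely, {1, 6, 8, 9} is a clique of size 4, and the vertices of any clique must share a bag in every tree decomposition; so some bag has ≥ 4 vertices and tw(G) ≥ 3. Therefore the treewidth is 3.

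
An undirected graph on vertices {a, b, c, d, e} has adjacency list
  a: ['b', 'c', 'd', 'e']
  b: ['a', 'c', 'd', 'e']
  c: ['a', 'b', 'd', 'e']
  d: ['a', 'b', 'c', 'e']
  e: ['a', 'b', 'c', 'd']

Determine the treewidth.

4

A width-4 tree decomposition is:
Bags: B1 = {a, b, c, d, e}
Tree: (single bag)
A single bag containing all 5 vertices is trivially a valid decomposition of width 4. On the other hand G contains the 5-clique {a, b, c, d, e}. A clique must lie in a single bag of any decomposition, so no decomposition can have width below 4. Therefore the treewidth is 4.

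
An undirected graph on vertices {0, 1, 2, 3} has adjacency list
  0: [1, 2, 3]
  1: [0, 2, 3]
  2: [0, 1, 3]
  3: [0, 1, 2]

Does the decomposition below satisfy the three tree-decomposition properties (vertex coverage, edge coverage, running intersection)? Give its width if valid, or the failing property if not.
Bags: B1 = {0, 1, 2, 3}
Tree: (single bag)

Every vertex of G appears in some bag (union = {0, 1, 2, 3}); every edge is covered by a bag; and for each vertex v the set of bags containing v is connected in the bag tree. The decomposition is therefore valid. The largest bag has 4 vertices, so the width is 3.

Yes; width 3.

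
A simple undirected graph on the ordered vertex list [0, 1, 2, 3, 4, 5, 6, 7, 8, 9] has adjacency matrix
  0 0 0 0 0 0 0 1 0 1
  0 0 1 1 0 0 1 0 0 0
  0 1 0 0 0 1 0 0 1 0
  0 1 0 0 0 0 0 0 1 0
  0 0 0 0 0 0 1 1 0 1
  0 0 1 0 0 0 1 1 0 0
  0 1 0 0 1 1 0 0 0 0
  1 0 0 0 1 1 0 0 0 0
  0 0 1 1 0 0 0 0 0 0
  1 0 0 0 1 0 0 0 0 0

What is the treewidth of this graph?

2

A width-2 tree decomposition is:
Bags: B1 = {2, 3, 8}  B2 = {1, 2, 3}  B3 = {1, 2, 5}  B4 = {1, 5, 6}  B5 = {5, 6, 7}  B6 = {4, 6, 7}  B7 = {0, 4, 7}  B8 = {0, 4, 9}
Tree: B1–B2, B2–B3, B3–B4, B4–B5, B5–B6, B6–B7, B7–B8
Every bag has size at most 3, so the width is 3 − 1 = 2 and tw(G) ≤ 2. For the lower bound, G contains the cycle 8–3–1–2–8, so G is not a forest; only forests have treewidth ≤ 1, hence tw(G) ≥ 2. Therefore the treewidth is 2.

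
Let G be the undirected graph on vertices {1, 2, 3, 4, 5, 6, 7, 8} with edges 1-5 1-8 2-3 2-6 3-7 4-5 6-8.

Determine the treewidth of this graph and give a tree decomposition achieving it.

Treewidth 1.
One such decomposition:
Bags: B1 = {3, 7}  B2 = {2, 3}  B3 = {2, 6}  B4 = {6, 8}  B5 = {1, 8}  B6 = {1, 5}  B7 = {4, 5}
Tree: B1–B2, B2–B3, B3–B4, B4–B5, B5–B6, B6–B7

The largest bag has 2 vertices, giving width 1; this decomposition certifies tw(G) ≤ 1. Any graph with an edge has treewidth ≥ 1, and G has the edge 7–3. Hence tw(G) = 1 exactly.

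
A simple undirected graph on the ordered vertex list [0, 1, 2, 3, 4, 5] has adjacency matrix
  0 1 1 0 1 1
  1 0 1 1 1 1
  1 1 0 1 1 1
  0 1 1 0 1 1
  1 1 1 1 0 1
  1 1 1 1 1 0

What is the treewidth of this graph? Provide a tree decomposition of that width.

Each bag holds 5 vertices, so the decomposition has width 4, which upper-bounds the treewidth. On the other hand G contains the 5-clique {0, 1, 2, 4, 5}. A clique must lie in a single bag of any decomposition, so no decomposition can have width below 4. Therefore the treewidth is 4.

Treewidth 4.
Bags: B1 = {1, 2, 3, 4, 5}  B2 = {0, 1, 2, 4, 5}
Tree: B1–B2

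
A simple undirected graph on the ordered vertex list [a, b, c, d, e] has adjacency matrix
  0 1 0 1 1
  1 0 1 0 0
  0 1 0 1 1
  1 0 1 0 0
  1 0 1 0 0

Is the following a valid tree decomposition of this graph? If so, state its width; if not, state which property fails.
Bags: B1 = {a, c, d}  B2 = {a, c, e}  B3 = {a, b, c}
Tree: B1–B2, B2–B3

Vertex coverage: the bags together contain {a, b, c, d, e}, the full vertex set. Edge coverage: each edge of G has both endpoints in at least one bag. Running intersection: for every vertex, the bags containing it form a connected subtree. All three properties hold, so this is a valid tree decomposition of width max|bag| − 1 = 2, and hence tw(G) ≤ 2.

Yes; width 2.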